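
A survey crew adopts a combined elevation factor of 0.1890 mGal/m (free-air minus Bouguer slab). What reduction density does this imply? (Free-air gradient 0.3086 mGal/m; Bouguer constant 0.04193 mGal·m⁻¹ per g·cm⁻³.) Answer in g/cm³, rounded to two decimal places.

0.1890 = 0.3086 − 0.04193 × ρ
ρ = (0.3086 − 0.1890) / 0.04193 = 2.85 g/cm³

2.85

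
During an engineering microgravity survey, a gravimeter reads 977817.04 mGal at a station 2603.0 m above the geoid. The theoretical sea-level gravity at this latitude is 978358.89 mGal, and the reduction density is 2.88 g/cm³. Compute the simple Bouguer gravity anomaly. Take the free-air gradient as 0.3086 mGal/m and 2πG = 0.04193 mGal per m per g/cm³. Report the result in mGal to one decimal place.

-52.9

Free-air correction = 0.3086 × 2603.0 = 803.29 mGal
Free-air anomaly = 977817.04 − 978358.89 + (803.29) = 261.44 mGal
Bouguer slab correction = 0.04193 × 2.88 × 2603.0 = 314.33 mGal
Simple Bouguer anomaly = 261.44 − (314.33) = -52.89 mGal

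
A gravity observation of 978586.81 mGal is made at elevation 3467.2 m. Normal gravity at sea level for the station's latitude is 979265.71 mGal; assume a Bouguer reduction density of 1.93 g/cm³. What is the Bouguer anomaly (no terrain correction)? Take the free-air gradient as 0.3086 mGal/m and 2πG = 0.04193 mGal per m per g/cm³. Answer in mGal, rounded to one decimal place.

110.5

Free-air correction = 0.3086 × 3467.2 = 1069.98 mGal
Free-air anomaly = 978586.81 − 979265.71 + (1069.98) = 391.08 mGal
Bouguer slab correction = 0.04193 × 1.93 × 3467.2 = 280.58 mGal
Simple Bouguer anomaly = 391.08 − (280.58) = 110.50 mGal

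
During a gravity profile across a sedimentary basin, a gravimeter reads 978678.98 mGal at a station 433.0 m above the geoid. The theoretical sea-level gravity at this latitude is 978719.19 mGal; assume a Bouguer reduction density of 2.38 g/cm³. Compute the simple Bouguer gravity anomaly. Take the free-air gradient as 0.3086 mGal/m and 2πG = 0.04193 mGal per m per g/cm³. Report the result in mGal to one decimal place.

Free-air correction = 0.3086 × 433.0 = 133.62 mGal
Free-air anomaly = 978678.98 − 978719.19 + (133.62) = 93.41 mGal
Bouguer slab correction = 0.04193 × 2.38 × 433.0 = 43.21 mGal
Simple Bouguer anomaly = 93.41 − (43.21) = 50.20 mGal

50.2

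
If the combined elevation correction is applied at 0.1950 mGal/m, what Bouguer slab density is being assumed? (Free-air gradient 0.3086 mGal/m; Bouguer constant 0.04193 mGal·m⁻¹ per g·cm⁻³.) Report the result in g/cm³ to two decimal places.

0.1950 = 0.3086 − 0.04193 × ρ
ρ = (0.3086 − 0.1950) / 0.04193 = 2.71 g/cm³

2.71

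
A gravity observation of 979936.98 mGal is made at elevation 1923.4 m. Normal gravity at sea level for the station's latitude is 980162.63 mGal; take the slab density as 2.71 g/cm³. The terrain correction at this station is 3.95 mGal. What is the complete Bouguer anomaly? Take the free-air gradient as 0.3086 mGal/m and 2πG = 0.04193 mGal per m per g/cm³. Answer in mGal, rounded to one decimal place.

153.3

Free-air correction = 0.3086 × 1923.4 = 593.56 mGal
Free-air anomaly = 979936.98 − 980162.63 + (593.56) = 367.91 mGal
Bouguer slab correction = 0.04193 × 2.71 × 1923.4 = 218.56 mGal
Simple Bouguer anomaly = 367.91 − (218.56) = 149.35 mGal
Complete Bouguer anomaly = 149.35 + 3.95 = 153.30 mGal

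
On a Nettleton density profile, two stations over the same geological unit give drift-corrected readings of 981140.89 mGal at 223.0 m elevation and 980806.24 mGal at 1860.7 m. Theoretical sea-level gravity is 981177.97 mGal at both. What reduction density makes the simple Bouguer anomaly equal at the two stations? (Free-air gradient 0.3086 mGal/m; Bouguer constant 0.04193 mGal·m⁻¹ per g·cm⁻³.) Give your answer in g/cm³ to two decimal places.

2.49

Δg_obs = 980806.24 − 981140.89 = -334.65 mGal over Δh = 1860.7 − 223.0 = 1637.7 m
Equal Bouguer anomalies ⇒ Δg_obs + (0.3086 − 0.04193ρ)·Δh = 0
0.3086 − 0.04193ρ = −Δg_obs/Δh = 0.20434
ρ = (0.3086 − 0.20434) / 0.04193 = 2.49 g/cm³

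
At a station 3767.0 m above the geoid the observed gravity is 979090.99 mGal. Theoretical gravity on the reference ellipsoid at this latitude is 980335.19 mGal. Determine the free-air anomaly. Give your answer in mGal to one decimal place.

Free-air correction = 0.3086 × 3767.0 = 1162.50 mGal
Free-air anomaly = 979090.99 − 980335.19 + (1162.50) = -81.70 mGal

-81.7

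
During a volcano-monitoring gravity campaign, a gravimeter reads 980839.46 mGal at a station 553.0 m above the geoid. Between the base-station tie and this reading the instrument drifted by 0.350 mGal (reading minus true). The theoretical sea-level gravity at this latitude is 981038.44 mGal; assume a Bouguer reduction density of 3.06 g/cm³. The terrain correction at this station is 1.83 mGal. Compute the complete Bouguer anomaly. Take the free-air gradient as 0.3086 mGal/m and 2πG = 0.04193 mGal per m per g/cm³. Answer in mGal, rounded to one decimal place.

Drift-corrected reading = 980839.46 − (0.350) = 980839.110 mGal
Free-air correction = 0.3086 × 553.0 = 170.66 mGal
Free-air anomaly = 980839.110 − 981038.44 + (170.66) = -28.670 mGal
Bouguer slab correction = 0.04193 × 3.06 × 553.0 = 70.95 mGal
Simple Bouguer anomaly = -28.670 − (70.95) = -99.620 mGal
Complete Bouguer anomaly = -99.620 + 1.83 = -97.790 mGal

-97.8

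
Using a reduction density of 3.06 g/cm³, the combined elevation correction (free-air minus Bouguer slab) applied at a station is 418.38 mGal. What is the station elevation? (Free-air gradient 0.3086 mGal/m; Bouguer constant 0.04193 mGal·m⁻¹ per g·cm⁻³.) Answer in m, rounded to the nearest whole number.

2321

Combined gradient = 0.3086 − 0.04193 × 3.06 = 0.1802942 mGal/m
h = 418.38 / 0.1802942 = 2320.54 m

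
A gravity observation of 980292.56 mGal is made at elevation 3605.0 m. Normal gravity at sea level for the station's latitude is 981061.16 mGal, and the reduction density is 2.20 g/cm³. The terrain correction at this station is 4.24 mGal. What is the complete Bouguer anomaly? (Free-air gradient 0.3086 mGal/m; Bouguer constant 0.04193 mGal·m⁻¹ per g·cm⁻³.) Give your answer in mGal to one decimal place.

15.6

Free-air correction = 0.3086 × 3605.0 = 1112.50 mGal
Free-air anomaly = 980292.56 − 981061.16 + (1112.50) = 343.90 mGal
Bouguer slab correction = 0.04193 × 2.20 × 3605.0 = 332.55 mGal
Simple Bouguer anomaly = 343.90 − (332.55) = 11.35 mGal
Complete Bouguer anomaly = 11.35 + 4.24 = 15.59 mGal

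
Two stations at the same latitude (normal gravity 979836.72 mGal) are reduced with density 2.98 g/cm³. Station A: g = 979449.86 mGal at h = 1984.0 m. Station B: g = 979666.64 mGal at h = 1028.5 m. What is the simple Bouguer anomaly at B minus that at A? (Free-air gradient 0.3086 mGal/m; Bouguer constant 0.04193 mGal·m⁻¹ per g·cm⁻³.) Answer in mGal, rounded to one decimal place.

Δg_SB(A) = 979449.86 − 979836.72 + 0.3086×1984.0 − 0.04193×2.98×1984.0 = -22.50 mGal
Δg_SB(B) = 979666.64 − 979836.72 + 0.3086×1028.5 − 0.04193×2.98×1028.5 = 18.80 mGal
Difference = 18.80 − (-22.50) = 41.30 mGal

41.3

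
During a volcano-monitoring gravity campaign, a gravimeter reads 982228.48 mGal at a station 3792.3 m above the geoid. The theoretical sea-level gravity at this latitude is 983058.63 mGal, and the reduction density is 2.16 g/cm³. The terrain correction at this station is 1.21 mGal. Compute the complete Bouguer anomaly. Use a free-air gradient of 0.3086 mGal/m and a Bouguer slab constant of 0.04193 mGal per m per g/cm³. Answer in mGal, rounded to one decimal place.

Free-air correction = 0.3086 × 3792.3 = 1170.30 mGal
Free-air anomaly = 982228.48 − 983058.63 + (1170.30) = 340.15 mGal
Bouguer slab correction = 0.04193 × 2.16 × 3792.3 = 343.46 mGal
Simple Bouguer anomaly = 340.15 − (343.46) = -3.31 mGal
Complete Bouguer anomaly = -3.31 + 1.21 = -2.10 mGal

-2.1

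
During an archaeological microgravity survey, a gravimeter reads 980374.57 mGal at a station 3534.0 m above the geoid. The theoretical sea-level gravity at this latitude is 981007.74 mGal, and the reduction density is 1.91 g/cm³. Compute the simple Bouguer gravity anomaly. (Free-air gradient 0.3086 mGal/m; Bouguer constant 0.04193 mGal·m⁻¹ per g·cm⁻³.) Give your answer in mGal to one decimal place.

174.4

Free-air correction = 0.3086 × 3534.0 = 1090.59 mGal
Free-air anomaly = 980374.57 − 981007.74 + (1090.59) = 457.42 mGal
Bouguer slab correction = 0.04193 × 1.91 × 3534.0 = 283.02 mGal
Simple Bouguer anomaly = 457.42 − (283.02) = 174.40 mGal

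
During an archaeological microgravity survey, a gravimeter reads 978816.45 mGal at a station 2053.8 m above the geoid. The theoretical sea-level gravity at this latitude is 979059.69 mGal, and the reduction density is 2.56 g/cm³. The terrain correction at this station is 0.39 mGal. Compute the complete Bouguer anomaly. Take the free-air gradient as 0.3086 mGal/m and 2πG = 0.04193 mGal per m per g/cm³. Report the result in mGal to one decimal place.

Free-air correction = 0.3086 × 2053.8 = 633.80 mGal
Free-air anomaly = 978816.45 − 979059.69 + (633.80) = 390.56 mGal
Bouguer slab correction = 0.04193 × 2.56 × 2053.8 = 220.46 mGal
Simple Bouguer anomaly = 390.56 − (220.46) = 170.10 mGal
Complete Bouguer anomaly = 170.10 + 0.39 = 170.49 mGal

170.5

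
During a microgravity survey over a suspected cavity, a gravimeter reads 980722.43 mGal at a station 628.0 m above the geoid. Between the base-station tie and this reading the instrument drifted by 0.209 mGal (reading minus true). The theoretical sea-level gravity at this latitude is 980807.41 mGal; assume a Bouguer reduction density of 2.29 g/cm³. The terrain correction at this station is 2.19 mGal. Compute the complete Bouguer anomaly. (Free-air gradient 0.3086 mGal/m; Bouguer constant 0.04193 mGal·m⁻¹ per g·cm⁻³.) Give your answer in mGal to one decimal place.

50.5

Drift-corrected reading = 980722.43 − (0.209) = 980722.221 mGal
Free-air correction = 0.3086 × 628.0 = 193.80 mGal
Free-air anomaly = 980722.221 − 980807.41 + (193.80) = 108.611 mGal
Bouguer slab correction = 0.04193 × 2.29 × 628.0 = 60.30 mGal
Simple Bouguer anomaly = 108.611 − (60.30) = 48.311 mGal
Complete Bouguer anomaly = 48.311 + 2.19 = 50.501 mGal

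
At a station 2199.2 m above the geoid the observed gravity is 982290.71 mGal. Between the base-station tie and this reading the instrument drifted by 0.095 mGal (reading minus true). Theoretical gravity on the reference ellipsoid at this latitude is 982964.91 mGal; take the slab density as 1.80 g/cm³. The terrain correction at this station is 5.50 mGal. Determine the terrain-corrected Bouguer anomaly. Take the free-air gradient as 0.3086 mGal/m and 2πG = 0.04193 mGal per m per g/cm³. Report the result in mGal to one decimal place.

-156.1

Drift-corrected reading = 982290.71 − (0.095) = 982290.615 mGal
Free-air correction = 0.3086 × 2199.2 = 678.67 mGal
Free-air anomaly = 982290.615 − 982964.91 + (678.67) = 4.375 mGal
Bouguer slab correction = 0.04193 × 1.80 × 2199.2 = 165.98 mGal
Simple Bouguer anomaly = 4.375 − (165.98) = -161.605 mGal
Complete Bouguer anomaly = -161.605 + 5.50 = -156.105 mGal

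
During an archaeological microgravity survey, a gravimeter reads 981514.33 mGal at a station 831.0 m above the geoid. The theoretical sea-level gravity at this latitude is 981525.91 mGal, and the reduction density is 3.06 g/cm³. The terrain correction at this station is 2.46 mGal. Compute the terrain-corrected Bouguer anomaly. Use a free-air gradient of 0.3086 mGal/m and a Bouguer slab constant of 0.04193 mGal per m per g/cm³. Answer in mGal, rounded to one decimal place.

Free-air correction = 0.3086 × 831.0 = 256.45 mGal
Free-air anomaly = 981514.33 − 981525.91 + (256.45) = 244.87 mGal
Bouguer slab correction = 0.04193 × 3.06 × 831.0 = 106.62 mGal
Simple Bouguer anomaly = 244.87 − (106.62) = 138.25 mGal
Complete Bouguer anomaly = 138.25 + 2.46 = 140.71 mGal

140.7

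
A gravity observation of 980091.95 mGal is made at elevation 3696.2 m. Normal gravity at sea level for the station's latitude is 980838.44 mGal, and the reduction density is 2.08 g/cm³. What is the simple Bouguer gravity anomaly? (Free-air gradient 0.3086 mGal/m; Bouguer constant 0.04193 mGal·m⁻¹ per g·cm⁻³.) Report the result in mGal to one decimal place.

Free-air correction = 0.3086 × 3696.2 = 1140.65 mGal
Free-air anomaly = 980091.95 − 980838.44 + (1140.65) = 394.16 mGal
Bouguer slab correction = 0.04193 × 2.08 × 3696.2 = 322.36 mGal
Simple Bouguer anomaly = 394.16 − (322.36) = 71.80 mGal

71.8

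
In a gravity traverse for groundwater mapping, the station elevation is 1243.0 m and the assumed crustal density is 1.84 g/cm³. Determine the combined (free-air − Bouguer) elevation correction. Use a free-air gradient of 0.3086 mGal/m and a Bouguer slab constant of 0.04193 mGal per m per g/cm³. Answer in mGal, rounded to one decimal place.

Combined gradient = 0.3086 − 0.04193 × 1.84 = 0.2314488 mGal/m
Combined elevation correction = 0.2314488 × 1243.0 = 287.7 mGal

287.7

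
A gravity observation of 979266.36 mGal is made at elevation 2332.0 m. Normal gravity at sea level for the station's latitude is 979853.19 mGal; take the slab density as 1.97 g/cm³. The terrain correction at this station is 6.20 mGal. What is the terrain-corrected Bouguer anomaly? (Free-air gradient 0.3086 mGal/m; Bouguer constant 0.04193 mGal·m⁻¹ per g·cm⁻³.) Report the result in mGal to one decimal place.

Free-air correction = 0.3086 × 2332.0 = 719.66 mGal
Free-air anomaly = 979266.36 − 979853.19 + (719.66) = 132.83 mGal
Bouguer slab correction = 0.04193 × 1.97 × 2332.0 = 192.63 mGal
Simple Bouguer anomaly = 132.83 − (192.63) = -59.80 mGal
Complete Bouguer anomaly = -59.80 + 6.20 = -53.60 mGal

-53.6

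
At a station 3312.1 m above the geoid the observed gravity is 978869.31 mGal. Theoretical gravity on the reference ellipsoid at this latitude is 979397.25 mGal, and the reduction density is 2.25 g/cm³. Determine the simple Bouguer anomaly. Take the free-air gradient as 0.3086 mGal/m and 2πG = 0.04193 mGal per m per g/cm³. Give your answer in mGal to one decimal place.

181.7

Free-air correction = 0.3086 × 3312.1 = 1022.11 mGal
Free-air anomaly = 978869.31 − 979397.25 + (1022.11) = 494.17 mGal
Bouguer slab correction = 0.04193 × 2.25 × 3312.1 = 312.47 mGal
Simple Bouguer anomaly = 494.17 − (312.47) = 181.70 mGal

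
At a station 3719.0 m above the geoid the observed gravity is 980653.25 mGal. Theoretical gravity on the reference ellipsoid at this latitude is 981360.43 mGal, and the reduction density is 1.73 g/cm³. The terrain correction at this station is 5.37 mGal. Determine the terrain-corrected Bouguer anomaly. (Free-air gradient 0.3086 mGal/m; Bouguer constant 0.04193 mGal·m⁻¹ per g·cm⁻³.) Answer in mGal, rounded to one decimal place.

176.1

Free-air correction = 0.3086 × 3719.0 = 1147.68 mGal
Free-air anomaly = 980653.25 − 981360.43 + (1147.68) = 440.50 mGal
Bouguer slab correction = 0.04193 × 1.73 × 3719.0 = 269.77 mGal
Simple Bouguer anomaly = 440.50 − (269.77) = 170.73 mGal
Complete Bouguer anomaly = 170.73 + 5.37 = 176.10 mGal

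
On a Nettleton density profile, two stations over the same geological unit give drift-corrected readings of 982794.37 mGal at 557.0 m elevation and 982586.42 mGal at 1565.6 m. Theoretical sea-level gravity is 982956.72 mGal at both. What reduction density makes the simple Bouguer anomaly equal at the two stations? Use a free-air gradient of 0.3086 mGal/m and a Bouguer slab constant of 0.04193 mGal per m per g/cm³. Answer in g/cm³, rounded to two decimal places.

Δg_obs = 982586.42 − 982794.37 = -207.95 mGal over Δh = 1565.6 − 557.0 = 1008.6 m
Equal Bouguer anomalies ⇒ Δg_obs + (0.3086 − 0.04193ρ)·Δh = 0
0.3086 − 0.04193ρ = −Δg_obs/Δh = 0.20618
ρ = (0.3086 − 0.20618) / 0.04193 = 2.44 g/cm³

2.44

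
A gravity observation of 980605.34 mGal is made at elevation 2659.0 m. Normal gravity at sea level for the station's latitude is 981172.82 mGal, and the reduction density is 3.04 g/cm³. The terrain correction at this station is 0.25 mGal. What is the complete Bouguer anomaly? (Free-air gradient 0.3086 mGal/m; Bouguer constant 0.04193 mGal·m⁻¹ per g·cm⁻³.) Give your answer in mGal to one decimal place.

-85.6

Free-air correction = 0.3086 × 2659.0 = 820.57 mGal
Free-air anomaly = 980605.34 − 981172.82 + (820.57) = 253.09 mGal
Bouguer slab correction = 0.04193 × 3.04 × 2659.0 = 338.94 mGal
Simple Bouguer anomaly = 253.09 − (338.94) = -85.85 mGal
Complete Bouguer anomaly = -85.85 + 0.25 = -85.60 mGal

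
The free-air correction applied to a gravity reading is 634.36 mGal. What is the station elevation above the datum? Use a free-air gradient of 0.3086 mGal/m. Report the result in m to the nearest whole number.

2056

h = 634.36 / 0.3086 = 2055.61 m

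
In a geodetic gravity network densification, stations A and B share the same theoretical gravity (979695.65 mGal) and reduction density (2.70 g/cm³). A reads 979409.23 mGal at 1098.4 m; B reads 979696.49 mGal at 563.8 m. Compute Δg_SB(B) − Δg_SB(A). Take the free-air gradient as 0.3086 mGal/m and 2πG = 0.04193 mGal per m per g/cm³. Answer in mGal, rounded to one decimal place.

Δg_SB(A) = 979409.23 − 979695.65 + 0.3086×1098.4 − 0.04193×2.70×1098.4 = -71.80 mGal
Δg_SB(B) = 979696.49 − 979695.65 + 0.3086×563.8 − 0.04193×2.70×563.8 = 111.00 mGal
Difference = 111.00 − (-71.80) = 182.80 mGal

182.8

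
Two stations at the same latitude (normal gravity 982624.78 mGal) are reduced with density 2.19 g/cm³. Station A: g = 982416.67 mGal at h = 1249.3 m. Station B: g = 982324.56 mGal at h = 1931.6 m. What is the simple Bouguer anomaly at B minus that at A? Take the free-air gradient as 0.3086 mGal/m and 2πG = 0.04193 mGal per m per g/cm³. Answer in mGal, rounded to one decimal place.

55.8

Δg_SB(A) = 982416.67 − 982624.78 + 0.3086×1249.3 − 0.04193×2.19×1249.3 = 62.70 mGal
Δg_SB(B) = 982324.56 − 982624.78 + 0.3086×1931.6 − 0.04193×2.19×1931.6 = 118.50 mGal
Difference = 118.50 − (62.70) = 55.80 mGal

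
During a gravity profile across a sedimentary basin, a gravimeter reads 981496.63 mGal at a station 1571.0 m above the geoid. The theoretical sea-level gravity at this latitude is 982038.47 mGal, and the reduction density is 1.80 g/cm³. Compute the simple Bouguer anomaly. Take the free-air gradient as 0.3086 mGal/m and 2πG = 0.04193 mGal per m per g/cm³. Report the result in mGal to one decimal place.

Free-air correction = 0.3086 × 1571.0 = 484.81 mGal
Free-air anomaly = 981496.63 − 982038.47 + (484.81) = -57.03 mGal
Bouguer slab correction = 0.04193 × 1.80 × 1571.0 = 118.57 mGal
Simple Bouguer anomaly = -57.03 − (118.57) = -175.60 mGal

-175.6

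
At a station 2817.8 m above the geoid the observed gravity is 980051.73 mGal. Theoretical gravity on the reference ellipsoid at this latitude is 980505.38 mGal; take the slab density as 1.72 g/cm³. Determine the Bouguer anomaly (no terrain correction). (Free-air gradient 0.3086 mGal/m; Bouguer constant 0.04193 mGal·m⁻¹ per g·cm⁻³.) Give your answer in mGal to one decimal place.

Free-air correction = 0.3086 × 2817.8 = 869.57 mGal
Free-air anomaly = 980051.73 − 980505.38 + (869.57) = 415.92 mGal
Bouguer slab correction = 0.04193 × 1.72 × 2817.8 = 203.22 mGal
Simple Bouguer anomaly = 415.92 − (203.22) = 212.70 mGal

212.7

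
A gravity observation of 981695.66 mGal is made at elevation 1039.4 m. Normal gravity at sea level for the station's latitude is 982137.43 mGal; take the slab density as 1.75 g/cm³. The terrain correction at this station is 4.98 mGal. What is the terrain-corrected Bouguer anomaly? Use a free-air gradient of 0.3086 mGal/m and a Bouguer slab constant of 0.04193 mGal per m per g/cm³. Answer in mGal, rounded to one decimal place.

Free-air correction = 0.3086 × 1039.4 = 320.76 mGal
Free-air anomaly = 981695.66 − 982137.43 + (320.76) = -121.01 mGal
Bouguer slab correction = 0.04193 × 1.75 × 1039.4 = 76.27 mGal
Simple Bouguer anomaly = -121.01 − (76.27) = -197.28 mGal
Complete Bouguer anomaly = -197.28 + 4.98 = -192.30 mGal

-192.3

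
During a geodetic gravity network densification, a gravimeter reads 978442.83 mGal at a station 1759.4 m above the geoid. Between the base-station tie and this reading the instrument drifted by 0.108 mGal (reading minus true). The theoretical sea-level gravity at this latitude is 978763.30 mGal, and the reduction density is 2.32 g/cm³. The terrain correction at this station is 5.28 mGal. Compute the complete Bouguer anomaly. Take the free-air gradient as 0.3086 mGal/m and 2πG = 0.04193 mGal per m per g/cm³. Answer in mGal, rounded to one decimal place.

Drift-corrected reading = 978442.83 − (0.108) = 978442.722 mGal
Free-air correction = 0.3086 × 1759.4 = 542.95 mGal
Free-air anomaly = 978442.722 − 978763.30 + (542.95) = 222.372 mGal
Bouguer slab correction = 0.04193 × 2.32 × 1759.4 = 171.15 mGal
Simple Bouguer anomaly = 222.372 − (171.15) = 51.222 mGal
Complete Bouguer anomaly = 51.222 + 5.28 = 56.502 mGal

56.5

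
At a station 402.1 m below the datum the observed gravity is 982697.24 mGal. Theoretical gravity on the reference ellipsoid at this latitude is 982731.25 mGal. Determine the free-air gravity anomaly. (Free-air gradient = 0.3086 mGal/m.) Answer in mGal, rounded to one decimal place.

Free-air correction = 0.3086 × -402.1 = -124.09 mGal
Free-air anomaly = 982697.24 − 982731.25 + (-124.09) = -158.10 mGal

-158.1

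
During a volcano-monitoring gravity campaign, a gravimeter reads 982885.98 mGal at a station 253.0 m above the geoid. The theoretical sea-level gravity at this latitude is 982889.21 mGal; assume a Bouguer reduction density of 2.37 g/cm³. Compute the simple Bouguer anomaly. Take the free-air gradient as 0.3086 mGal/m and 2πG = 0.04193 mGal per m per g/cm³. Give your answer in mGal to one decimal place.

49.7

Free-air correction = 0.3086 × 253.0 = 78.08 mGal
Free-air anomaly = 982885.98 − 982889.21 + (78.08) = 74.85 mGal
Bouguer slab correction = 0.04193 × 2.37 × 253.0 = 25.14 mGal
Simple Bouguer anomaly = 74.85 − (25.14) = 49.71 mGal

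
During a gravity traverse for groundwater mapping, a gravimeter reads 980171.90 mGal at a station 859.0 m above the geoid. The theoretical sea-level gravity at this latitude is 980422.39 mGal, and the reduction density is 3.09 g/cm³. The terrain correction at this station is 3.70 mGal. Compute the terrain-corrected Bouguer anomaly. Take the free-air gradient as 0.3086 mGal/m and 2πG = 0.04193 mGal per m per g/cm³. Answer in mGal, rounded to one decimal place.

-93.0

Free-air correction = 0.3086 × 859.0 = 265.09 mGal
Free-air anomaly = 980171.90 − 980422.39 + (265.09) = 14.60 mGal
Bouguer slab correction = 0.04193 × 3.09 × 859.0 = 111.30 mGal
Simple Bouguer anomaly = 14.60 − (111.30) = -96.70 mGal
Complete Bouguer anomaly = -96.70 + 3.70 = -93.00 mGal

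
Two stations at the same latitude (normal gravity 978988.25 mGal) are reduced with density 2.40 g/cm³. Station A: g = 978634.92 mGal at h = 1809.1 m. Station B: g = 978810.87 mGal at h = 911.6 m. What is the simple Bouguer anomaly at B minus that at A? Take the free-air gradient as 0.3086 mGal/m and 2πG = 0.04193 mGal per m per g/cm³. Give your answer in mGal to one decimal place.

-10.7

Δg_SB(A) = 978634.92 − 978988.25 + 0.3086×1809.1 − 0.04193×2.40×1809.1 = 22.90 mGal
Δg_SB(B) = 978810.87 − 978988.25 + 0.3086×911.6 − 0.04193×2.40×911.6 = 12.20 mGal
Difference = 12.20 − (22.90) = -10.70 mGal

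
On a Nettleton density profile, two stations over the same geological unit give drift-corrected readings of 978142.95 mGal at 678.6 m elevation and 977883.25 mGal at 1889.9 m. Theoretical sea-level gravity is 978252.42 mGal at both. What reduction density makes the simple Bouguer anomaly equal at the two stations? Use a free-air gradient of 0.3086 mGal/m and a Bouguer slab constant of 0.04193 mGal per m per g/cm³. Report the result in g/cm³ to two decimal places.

Δg_obs = 977883.25 − 978142.95 = -259.70 mGal over Δh = 1889.9 − 678.6 = 1211.3 m
Equal Bouguer anomalies ⇒ Δg_obs + (0.3086 − 0.04193ρ)·Δh = 0
0.3086 − 0.04193ρ = −Δg_obs/Δh = 0.21440
ρ = (0.3086 − 0.21440) / 0.04193 = 2.25 g/cm³

2.25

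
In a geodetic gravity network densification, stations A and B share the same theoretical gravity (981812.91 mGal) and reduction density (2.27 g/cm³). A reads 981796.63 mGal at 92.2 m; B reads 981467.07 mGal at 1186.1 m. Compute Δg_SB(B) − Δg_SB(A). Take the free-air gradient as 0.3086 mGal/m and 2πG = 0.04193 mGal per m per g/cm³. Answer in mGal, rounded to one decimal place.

-96.1

Δg_SB(A) = 981796.63 − 981812.91 + 0.3086×92.2 − 0.04193×2.27×92.2 = 3.40 mGal
Δg_SB(B) = 981467.07 − 981812.91 + 0.3086×1186.1 − 0.04193×2.27×1186.1 = -92.70 mGal
Difference = -92.70 − (3.40) = -96.10 mGal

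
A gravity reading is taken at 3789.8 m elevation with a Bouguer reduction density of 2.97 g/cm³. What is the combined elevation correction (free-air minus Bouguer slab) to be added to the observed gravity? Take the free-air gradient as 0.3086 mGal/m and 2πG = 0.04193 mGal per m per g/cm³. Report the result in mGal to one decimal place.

697.6

Combined gradient = 0.3086 − 0.04193 × 2.97 = 0.1840679 mGal/m
Combined elevation correction = 0.1840679 × 3789.8 = 697.6 mGal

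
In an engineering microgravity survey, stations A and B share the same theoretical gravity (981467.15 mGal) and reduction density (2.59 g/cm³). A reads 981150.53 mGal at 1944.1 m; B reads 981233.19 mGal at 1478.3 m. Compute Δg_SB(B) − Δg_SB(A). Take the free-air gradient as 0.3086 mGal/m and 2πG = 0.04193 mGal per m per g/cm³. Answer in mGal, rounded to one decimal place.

Δg_SB(A) = 981150.53 − 981467.15 + 0.3086×1944.1 − 0.04193×2.59×1944.1 = 72.20 mGal
Δg_SB(B) = 981233.19 − 981467.15 + 0.3086×1478.3 − 0.04193×2.59×1478.3 = 61.70 mGal
Difference = 61.70 − (72.20) = -10.50 mGal

-10.5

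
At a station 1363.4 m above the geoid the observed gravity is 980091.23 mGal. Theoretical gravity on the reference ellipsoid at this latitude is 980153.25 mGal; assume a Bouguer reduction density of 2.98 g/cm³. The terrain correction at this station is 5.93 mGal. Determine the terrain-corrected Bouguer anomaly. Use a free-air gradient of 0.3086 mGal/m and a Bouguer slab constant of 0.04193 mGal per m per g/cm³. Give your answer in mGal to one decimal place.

Free-air correction = 0.3086 × 1363.4 = 420.75 mGal
Free-air anomaly = 980091.23 − 980153.25 + (420.75) = 358.73 mGal
Bouguer slab correction = 0.04193 × 2.98 × 1363.4 = 170.36 mGal
Simple Bouguer anomaly = 358.73 − (170.36) = 188.37 mGal
Complete Bouguer anomaly = 188.37 + 5.93 = 194.30 mGal

194.3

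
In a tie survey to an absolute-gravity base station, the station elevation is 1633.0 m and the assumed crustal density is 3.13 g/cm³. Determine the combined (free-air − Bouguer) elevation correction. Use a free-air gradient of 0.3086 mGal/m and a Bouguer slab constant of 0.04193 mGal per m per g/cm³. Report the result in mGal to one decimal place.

289.6

Combined gradient = 0.3086 − 0.04193 × 3.13 = 0.1773591 mGal/m
Combined elevation correction = 0.1773591 × 1633.0 = 289.6 mGal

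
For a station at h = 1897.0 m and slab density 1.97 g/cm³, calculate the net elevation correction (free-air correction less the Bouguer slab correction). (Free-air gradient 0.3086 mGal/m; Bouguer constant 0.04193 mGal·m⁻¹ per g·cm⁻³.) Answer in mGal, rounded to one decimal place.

428.7

Combined gradient = 0.3086 − 0.04193 × 1.97 = 0.2259979 mGal/m
Combined elevation correction = 0.2259979 × 1897.0 = 428.7 mGal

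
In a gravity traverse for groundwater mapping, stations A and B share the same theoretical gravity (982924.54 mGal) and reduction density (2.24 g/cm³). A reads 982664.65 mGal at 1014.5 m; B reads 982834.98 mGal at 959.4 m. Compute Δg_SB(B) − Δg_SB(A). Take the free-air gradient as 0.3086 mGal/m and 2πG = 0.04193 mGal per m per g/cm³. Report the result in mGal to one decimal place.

158.5

Δg_SB(A) = 982664.65 − 982924.54 + 0.3086×1014.5 − 0.04193×2.24×1014.5 = -42.10 mGal
Δg_SB(B) = 982834.98 − 982924.54 + 0.3086×959.4 − 0.04193×2.24×959.4 = 116.40 mGal
Difference = 116.40 − (-42.10) = 158.50 mGal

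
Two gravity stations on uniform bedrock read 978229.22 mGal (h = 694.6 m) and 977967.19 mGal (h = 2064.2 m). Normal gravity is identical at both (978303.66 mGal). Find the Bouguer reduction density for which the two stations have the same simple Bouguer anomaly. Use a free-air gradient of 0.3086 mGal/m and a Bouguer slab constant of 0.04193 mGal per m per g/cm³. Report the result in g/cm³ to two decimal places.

Δg_obs = 977967.19 − 978229.22 = -262.03 mGal over Δh = 2064.2 − 694.6 = 1369.6 m
Equal Bouguer anomalies ⇒ Δg_obs + (0.3086 − 0.04193ρ)·Δh = 0
0.3086 − 0.04193ρ = −Δg_obs/Δh = 0.19132
ρ = (0.3086 − 0.19132) / 0.04193 = 2.80 g/cm³

2.80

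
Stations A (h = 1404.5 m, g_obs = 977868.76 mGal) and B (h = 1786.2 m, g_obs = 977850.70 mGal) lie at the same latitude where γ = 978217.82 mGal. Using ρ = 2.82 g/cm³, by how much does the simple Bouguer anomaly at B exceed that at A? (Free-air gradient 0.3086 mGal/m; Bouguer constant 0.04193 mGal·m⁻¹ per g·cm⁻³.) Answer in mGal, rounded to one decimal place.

Δg_SB(A) = 977868.76 − 978217.82 + 0.3086×1404.5 − 0.04193×2.82×1404.5 = -81.70 mGal
Δg_SB(B) = 977850.70 − 978217.82 + 0.3086×1786.2 − 0.04193×2.82×1786.2 = -27.10 mGal
Difference = -27.10 − (-81.70) = 54.60 mGal

54.6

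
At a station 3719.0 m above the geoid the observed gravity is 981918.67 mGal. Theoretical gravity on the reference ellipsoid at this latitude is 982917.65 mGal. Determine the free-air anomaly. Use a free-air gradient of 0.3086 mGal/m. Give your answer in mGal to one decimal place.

Free-air correction = 0.3086 × 3719.0 = 1147.68 mGal
Free-air anomaly = 981918.67 − 982917.65 + (1147.68) = 148.70 mGal

148.7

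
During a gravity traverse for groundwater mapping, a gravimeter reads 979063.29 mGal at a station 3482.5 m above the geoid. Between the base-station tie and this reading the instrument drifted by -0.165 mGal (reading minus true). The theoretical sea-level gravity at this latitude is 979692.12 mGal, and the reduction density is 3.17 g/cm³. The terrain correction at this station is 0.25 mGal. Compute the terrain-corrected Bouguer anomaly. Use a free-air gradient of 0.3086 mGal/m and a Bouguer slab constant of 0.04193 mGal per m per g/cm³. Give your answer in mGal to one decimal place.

-16.6

Drift-corrected reading = 979063.29 − (-0.165) = 979063.455 mGal
Free-air correction = 0.3086 × 3482.5 = 1074.70 mGal
Free-air anomaly = 979063.455 − 979692.12 + (1074.70) = 446.035 mGal
Bouguer slab correction = 0.04193 × 3.17 × 3482.5 = 462.89 mGal
Simple Bouguer anomaly = 446.035 − (462.89) = -16.855 mGal
Complete Bouguer anomaly = -16.855 + 0.25 = -16.605 mGal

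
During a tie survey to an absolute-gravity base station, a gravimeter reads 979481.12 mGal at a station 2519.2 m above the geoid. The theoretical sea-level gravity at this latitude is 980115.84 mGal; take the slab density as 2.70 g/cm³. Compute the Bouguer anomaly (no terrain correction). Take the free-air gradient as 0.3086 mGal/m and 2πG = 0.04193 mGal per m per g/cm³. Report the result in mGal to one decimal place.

Free-air correction = 0.3086 × 2519.2 = 777.43 mGal
Free-air anomaly = 979481.12 − 980115.84 + (777.43) = 142.71 mGal
Bouguer slab correction = 0.04193 × 2.70 × 2519.2 = 285.20 mGal
Simple Bouguer anomaly = 142.71 − (285.20) = -142.49 mGal

-142.5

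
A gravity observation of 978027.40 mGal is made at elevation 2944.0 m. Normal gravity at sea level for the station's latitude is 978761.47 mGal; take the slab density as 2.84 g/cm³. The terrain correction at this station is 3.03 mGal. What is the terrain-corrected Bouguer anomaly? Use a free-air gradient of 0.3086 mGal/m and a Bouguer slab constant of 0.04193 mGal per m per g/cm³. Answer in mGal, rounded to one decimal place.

Free-air correction = 0.3086 × 2944.0 = 908.52 mGal
Free-air anomaly = 978027.40 − 978761.47 + (908.52) = 174.45 mGal
Bouguer slab correction = 0.04193 × 2.84 × 2944.0 = 350.58 mGal
Simple Bouguer anomaly = 174.45 − (350.58) = -176.13 mGal
Complete Bouguer anomaly = -176.13 + 3.03 = -173.10 mGal

-173.1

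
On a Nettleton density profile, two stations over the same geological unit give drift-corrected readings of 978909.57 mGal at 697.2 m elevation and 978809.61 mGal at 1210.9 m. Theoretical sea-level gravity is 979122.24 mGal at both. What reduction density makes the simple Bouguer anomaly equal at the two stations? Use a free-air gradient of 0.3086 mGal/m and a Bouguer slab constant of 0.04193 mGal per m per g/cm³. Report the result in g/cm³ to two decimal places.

2.72

Δg_obs = 978809.61 − 978909.57 = -99.96 mGal over Δh = 1210.9 − 697.2 = 513.7 m
Equal Bouguer anomalies ⇒ Δg_obs + (0.3086 − 0.04193ρ)·Δh = 0
0.3086 − 0.04193ρ = −Δg_obs/Δh = 0.19459
ρ = (0.3086 − 0.19459) / 0.04193 = 2.72 g/cm³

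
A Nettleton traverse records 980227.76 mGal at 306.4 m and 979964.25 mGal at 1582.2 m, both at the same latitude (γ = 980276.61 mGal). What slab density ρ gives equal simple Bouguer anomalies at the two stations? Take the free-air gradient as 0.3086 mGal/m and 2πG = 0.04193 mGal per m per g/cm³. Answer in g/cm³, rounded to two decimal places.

2.43

Δg_obs = 979964.25 − 980227.76 = -263.51 mGal over Δh = 1582.2 − 306.4 = 1275.8 m
Equal Bouguer anomalies ⇒ Δg_obs + (0.3086 − 0.04193ρ)·Δh = 0
0.3086 − 0.04193ρ = −Δg_obs/Δh = 0.20654
ρ = (0.3086 − 0.20654) / 0.04193 = 2.43 g/cm³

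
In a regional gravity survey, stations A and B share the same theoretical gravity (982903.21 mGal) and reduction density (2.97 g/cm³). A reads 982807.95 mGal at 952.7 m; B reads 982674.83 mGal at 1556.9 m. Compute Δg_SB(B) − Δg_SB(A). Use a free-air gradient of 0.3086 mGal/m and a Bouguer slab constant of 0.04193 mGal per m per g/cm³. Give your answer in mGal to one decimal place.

Δg_SB(A) = 982807.95 − 982903.21 + 0.3086×952.7 − 0.04193×2.97×952.7 = 80.10 mGal
Δg_SB(B) = 982674.83 − 982903.21 + 0.3086×1556.9 − 0.04193×2.97×1556.9 = 58.20 mGal
Difference = 58.20 − (80.10) = -21.90 mGal

-21.9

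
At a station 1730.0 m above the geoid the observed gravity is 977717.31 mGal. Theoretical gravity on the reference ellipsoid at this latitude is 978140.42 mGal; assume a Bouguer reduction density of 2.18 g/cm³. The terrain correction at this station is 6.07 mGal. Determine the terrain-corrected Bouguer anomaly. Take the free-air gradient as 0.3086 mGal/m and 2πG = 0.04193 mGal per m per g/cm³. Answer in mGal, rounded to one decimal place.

Free-air correction = 0.3086 × 1730.0 = 533.88 mGal
Free-air anomaly = 977717.31 − 978140.42 + (533.88) = 110.77 mGal
Bouguer slab correction = 0.04193 × 2.18 × 1730.0 = 158.13 mGal
Simple Bouguer anomaly = 110.77 − (158.13) = -47.36 mGal
Complete Bouguer anomaly = -47.36 + 6.07 = -41.29 mGal

-41.3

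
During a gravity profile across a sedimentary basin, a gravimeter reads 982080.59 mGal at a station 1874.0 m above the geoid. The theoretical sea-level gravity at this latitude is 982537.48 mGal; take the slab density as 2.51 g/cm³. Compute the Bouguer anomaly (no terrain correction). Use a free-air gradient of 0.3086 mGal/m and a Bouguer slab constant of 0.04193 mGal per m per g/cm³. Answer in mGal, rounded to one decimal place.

Free-air correction = 0.3086 × 1874.0 = 578.32 mGal
Free-air anomaly = 982080.59 − 982537.48 + (578.32) = 121.43 mGal
Bouguer slab correction = 0.04193 × 2.51 × 1874.0 = 197.23 mGal
Simple Bouguer anomaly = 121.43 − (197.23) = -75.80 mGal

-75.8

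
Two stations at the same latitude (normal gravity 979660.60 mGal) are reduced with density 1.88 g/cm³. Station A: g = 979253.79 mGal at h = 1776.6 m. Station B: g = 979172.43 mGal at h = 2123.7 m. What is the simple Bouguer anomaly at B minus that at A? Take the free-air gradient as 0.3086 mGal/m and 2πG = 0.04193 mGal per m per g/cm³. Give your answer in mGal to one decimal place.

-1.6

Δg_SB(A) = 979253.79 − 979660.60 + 0.3086×1776.6 − 0.04193×1.88×1776.6 = 1.40 mGal
Δg_SB(B) = 979172.43 − 979660.60 + 0.3086×2123.7 − 0.04193×1.88×2123.7 = -0.20 mGal
Difference = -0.20 − (1.40) = -1.60 mGal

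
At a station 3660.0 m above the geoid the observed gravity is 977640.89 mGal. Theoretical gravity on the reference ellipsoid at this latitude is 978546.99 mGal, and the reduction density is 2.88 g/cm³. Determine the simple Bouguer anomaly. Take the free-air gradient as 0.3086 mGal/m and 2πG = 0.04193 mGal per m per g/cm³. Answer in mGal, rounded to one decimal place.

Free-air correction = 0.3086 × 3660.0 = 1129.48 mGal
Free-air anomaly = 977640.89 − 978546.99 + (1129.48) = 223.38 mGal
Bouguer slab correction = 0.04193 × 2.88 × 3660.0 = 441.98 mGal
Simple Bouguer anomaly = 223.38 − (441.98) = -218.60 mGal

-218.6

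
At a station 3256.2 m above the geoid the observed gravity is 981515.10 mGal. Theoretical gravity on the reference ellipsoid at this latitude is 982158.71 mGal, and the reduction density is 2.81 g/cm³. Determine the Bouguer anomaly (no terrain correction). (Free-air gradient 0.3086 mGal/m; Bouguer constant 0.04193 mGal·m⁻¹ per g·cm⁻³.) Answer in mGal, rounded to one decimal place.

Free-air correction = 0.3086 × 3256.2 = 1004.86 mGal
Free-air anomaly = 981515.10 − 982158.71 + (1004.86) = 361.25 mGal
Bouguer slab correction = 0.04193 × 2.81 × 3256.2 = 383.66 mGal
Simple Bouguer anomaly = 361.25 − (383.66) = -22.41 mGal

-22.4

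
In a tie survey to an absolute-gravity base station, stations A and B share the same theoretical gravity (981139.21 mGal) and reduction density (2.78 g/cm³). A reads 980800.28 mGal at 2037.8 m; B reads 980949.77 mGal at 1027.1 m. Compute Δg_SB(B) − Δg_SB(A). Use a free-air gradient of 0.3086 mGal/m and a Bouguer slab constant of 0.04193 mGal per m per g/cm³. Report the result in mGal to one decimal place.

Δg_SB(A) = 980800.28 − 981139.21 + 0.3086×2037.8 − 0.04193×2.78×2037.8 = 52.40 mGal
Δg_SB(B) = 980949.77 − 981139.21 + 0.3086×1027.1 − 0.04193×2.78×1027.1 = 7.80 mGal
Difference = 7.80 − (52.40) = -44.60 mGal

-44.6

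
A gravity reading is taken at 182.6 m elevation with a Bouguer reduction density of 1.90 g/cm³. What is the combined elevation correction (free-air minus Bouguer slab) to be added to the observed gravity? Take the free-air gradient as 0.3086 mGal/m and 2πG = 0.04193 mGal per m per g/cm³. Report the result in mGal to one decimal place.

Combined gradient = 0.3086 − 0.04193 × 1.90 = 0.2289330 mGal/m
Combined elevation correction = 0.2289330 × 182.6 = 41.8 mGal

41.8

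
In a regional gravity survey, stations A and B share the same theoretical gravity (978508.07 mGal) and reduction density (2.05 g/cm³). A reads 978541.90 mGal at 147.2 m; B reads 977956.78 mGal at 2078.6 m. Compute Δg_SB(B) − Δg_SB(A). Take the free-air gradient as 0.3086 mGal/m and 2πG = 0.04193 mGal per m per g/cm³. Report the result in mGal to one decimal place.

Δg_SB(A) = 978541.90 − 978508.07 + 0.3086×147.2 − 0.04193×2.05×147.2 = 66.60 mGal
Δg_SB(B) = 977956.78 − 978508.07 + 0.3086×2078.6 − 0.04193×2.05×2078.6 = -88.50 mGal
Difference = -88.50 − (66.60) = -155.10 mGal

-155.1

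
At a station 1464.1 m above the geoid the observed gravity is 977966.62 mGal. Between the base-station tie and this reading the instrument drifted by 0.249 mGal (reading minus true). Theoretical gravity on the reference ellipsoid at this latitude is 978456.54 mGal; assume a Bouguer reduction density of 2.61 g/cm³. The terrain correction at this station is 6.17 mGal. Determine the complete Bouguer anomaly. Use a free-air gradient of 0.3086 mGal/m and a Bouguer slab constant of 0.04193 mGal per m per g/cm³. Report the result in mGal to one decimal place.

-192.4

Drift-corrected reading = 977966.62 − (0.249) = 977966.371 mGal
Free-air correction = 0.3086 × 1464.1 = 451.82 mGal
Free-air anomaly = 977966.371 − 978456.54 + (451.82) = -38.349 mGal
Bouguer slab correction = 0.04193 × 2.61 × 1464.1 = 160.23 mGal
Simple Bouguer anomaly = -38.349 − (160.23) = -198.579 mGal
Complete Bouguer anomaly = -198.579 + 6.17 = -192.409 mGal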